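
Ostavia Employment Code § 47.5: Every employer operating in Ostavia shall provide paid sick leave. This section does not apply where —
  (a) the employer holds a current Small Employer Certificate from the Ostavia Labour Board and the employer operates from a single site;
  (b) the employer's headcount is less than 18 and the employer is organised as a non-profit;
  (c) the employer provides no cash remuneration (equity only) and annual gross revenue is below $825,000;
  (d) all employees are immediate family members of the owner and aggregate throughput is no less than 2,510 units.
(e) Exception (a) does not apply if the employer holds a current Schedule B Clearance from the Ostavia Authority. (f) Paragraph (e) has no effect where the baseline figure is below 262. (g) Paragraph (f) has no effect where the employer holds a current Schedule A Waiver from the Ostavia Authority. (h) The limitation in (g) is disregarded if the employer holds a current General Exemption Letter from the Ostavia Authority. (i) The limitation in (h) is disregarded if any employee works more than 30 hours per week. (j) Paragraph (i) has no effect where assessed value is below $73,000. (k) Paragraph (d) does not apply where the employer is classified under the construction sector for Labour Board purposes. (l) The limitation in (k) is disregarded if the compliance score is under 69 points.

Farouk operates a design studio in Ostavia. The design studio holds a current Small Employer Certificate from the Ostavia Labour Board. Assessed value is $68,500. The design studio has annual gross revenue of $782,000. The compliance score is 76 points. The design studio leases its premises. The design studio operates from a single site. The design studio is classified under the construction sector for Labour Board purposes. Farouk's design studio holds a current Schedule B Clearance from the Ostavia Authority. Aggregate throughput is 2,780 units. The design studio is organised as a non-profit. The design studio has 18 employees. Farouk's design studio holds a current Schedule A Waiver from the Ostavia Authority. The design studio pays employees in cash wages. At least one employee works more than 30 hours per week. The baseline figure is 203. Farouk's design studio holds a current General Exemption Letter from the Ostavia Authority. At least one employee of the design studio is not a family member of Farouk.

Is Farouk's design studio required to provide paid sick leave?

Exception (a) is satisfied on its face — a current Small Employer Certificate is held; the employer operates from a single site. Applying paragraphs (e)–(j): (e) is engaged (a current Schedule B Clearance is held), but is itself disapplied by (f): (f) applies — the baseline figure is 203, below the 262 limit. (g) would limit (f) — a current Schedule A Waiver is held — but (h) sets (g) aside: (h) operates against (g): a current General Exemption Letter is held. (i) would limit (h) — at least one employee exceeds 30 hours/week — but (j) sets (i) aside: (j) operates against (i): assessed value is $68,500, below the $73,000 limit. (a) remains available.
Exception (b) does not apply: the employer's headcount is 18, not less than 18.
Exception (c) does not apply: employees are paid cash wages.
Exception (d) fails — at least one employee is not a family member.

No — exception (a) applies; Farouk's design studio is not required to provide paid sick leave.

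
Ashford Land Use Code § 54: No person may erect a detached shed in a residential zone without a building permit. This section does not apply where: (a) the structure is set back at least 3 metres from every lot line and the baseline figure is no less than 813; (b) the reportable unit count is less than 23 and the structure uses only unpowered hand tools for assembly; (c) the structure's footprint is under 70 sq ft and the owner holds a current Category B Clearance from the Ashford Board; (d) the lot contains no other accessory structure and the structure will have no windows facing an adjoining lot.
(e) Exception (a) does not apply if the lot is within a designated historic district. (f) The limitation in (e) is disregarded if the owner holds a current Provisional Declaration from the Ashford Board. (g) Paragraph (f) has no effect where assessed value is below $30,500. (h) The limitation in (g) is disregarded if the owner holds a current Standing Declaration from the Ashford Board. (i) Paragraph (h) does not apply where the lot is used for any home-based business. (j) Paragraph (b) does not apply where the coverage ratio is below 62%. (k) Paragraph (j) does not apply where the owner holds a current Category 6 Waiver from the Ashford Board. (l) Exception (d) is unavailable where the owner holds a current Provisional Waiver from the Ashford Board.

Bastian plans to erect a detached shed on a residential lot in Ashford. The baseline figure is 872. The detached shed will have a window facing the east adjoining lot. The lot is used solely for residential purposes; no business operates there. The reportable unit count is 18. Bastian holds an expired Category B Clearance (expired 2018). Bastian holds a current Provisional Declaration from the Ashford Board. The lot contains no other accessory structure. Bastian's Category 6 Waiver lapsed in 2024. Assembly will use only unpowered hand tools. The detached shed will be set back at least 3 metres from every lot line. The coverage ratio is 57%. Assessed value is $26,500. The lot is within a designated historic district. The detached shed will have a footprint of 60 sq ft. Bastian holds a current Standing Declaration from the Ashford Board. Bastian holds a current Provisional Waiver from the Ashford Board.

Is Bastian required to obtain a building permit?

Exception (a): the setback is at least 3 m on every side; the baseline figure is 872, meeting the 813 threshold — every condition holds. Considering the limiting provisions: (e) is engaged (the lot is in a historic district), but is overridden by (f): (f) applies — a current Provisional Declaration is held. (g) would limit (f) — assessed value is $26,500, below the $30,500 limit — but (h) sets (g) aside: (h) is triggered — a current Standing Declaration is held. (i) is not engaged (the lot is solely residential), so (h) stands. Exception (a) stands.
All of (b)'s requirements are met (the reportable unit count is 18, less than the 23 limit; assembly uses only hand tools). Turning to paragraphs (j)–(k): (j) is engaged — the coverage ratio is 57%, below the 62% limit. (k), which would lift (j), is inapplicable — no current Category 6 Waiver is held. So (b) is unavailable.
Exception (c) does not apply: there is no Category B Clearance in force.
Exception (d) requires that the structure will have no windows facing an adjoining lot; but a window faces an adjoining lot, so (d) is unavailable.

No — exception (a) applies; Bastian does not need a building permit.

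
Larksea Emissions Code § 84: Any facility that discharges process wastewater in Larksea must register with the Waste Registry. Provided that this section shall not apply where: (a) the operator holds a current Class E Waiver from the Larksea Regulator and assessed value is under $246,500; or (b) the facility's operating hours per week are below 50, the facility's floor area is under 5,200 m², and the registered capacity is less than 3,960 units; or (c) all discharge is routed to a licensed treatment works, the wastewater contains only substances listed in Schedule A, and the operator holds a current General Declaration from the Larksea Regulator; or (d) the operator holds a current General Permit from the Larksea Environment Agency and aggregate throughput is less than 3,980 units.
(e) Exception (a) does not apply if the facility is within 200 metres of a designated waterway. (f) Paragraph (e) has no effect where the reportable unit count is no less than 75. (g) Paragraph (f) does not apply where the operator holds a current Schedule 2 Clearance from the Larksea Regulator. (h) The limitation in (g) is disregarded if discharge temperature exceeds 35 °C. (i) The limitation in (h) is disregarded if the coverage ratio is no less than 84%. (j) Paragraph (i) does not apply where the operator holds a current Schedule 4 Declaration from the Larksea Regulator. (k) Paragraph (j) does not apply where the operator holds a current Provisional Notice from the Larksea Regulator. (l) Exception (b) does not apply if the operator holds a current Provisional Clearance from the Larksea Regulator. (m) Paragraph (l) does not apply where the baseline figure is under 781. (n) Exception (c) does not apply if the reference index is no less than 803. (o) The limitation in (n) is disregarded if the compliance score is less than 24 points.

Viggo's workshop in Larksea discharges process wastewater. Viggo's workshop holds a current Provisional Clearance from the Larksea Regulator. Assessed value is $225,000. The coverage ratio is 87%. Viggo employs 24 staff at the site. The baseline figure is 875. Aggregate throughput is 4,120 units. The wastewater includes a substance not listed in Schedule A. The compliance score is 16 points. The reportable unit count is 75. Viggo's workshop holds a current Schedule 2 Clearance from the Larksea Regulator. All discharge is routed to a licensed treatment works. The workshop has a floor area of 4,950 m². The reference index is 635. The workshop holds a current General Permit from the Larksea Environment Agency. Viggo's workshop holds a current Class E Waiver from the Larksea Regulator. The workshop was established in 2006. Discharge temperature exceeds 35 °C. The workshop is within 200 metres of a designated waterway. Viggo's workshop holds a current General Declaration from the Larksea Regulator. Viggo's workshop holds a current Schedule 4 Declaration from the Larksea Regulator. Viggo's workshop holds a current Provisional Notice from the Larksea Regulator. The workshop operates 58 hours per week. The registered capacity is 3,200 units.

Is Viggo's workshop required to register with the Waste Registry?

Exception (a)'s conditions are all satisfied: a current Class E Waiver is held; assessed value is $225,000, under the $246,500 limit. Turning to paragraphs (e)–(k): (e) operates against (a): the workshop is within 200 m of a designated waterway. (f) would limit (e) — the reportable unit count is 75, meeting the 75 threshold — but (g) sets (f) aside: (g) operates against (f): a current Schedule 2 Clearance is held. (h) would limit (g) — discharge temperature exceeds 35 °C — but (i) sets (h) aside: (i) is engaged — the coverage ratio is 87%, meeting the 84% threshold. (j) operates (a current Schedule 4 Declaration is held), but is overridden by (k): (k) operates against (j): a current Provisional Notice is held. (a) is therefore removed.
Exception (b) fails — the facility's operating hours per week are 58, not below 50.
Exception (c) fails — the wastewater includes a non-Schedule-A substance.
Exception (d) fails — aggregate throughput is 4,120 units, not less than 3,980 units.
None of the exceptions is available; § 84 applies in full.

Yes — Viggo's workshop must register with the Waste Registry.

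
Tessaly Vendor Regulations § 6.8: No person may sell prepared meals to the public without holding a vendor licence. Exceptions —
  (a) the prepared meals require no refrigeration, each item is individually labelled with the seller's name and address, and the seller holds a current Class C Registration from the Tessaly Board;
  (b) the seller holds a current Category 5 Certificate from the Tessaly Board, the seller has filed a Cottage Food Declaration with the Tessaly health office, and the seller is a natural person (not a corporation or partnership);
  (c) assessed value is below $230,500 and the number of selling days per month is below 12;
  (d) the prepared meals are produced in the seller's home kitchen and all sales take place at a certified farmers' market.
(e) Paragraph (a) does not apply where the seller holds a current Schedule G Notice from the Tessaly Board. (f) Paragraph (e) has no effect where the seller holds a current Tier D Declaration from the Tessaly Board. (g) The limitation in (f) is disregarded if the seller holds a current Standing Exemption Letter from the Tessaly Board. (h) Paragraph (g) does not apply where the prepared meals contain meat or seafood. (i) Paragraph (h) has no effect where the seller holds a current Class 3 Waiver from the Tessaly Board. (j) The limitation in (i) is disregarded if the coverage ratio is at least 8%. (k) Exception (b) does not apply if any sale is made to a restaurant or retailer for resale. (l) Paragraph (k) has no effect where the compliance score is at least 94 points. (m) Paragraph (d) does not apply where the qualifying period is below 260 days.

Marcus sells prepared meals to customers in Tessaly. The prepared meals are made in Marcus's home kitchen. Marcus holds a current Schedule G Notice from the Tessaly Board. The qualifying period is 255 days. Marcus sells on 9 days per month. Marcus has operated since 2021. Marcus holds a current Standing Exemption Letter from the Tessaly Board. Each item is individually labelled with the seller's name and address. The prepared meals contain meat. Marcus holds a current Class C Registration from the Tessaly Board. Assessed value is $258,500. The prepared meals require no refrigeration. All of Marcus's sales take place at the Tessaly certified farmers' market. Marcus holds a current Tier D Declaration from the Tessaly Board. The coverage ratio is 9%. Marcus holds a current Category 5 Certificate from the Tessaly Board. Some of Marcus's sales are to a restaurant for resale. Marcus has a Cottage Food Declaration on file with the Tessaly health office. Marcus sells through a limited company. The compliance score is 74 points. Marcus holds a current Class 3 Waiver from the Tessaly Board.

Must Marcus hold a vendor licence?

Exception (a) is satisfied on its face — the prepared meals are shelf-stable; items are individually labelled; a current Class C Registration is held. Applying paragraphs (e)–(j): (e) would limit (a) — a current Schedule G Notice is held — but (f) sets (e) aside: (f) operates against (e): a current Tier D Declaration is held. (g) is engaged (a current Standing Exemption Letter is held), but is displaced by (h): (h) is engaged — the prepared meals contain meat. (i) is triggered (a current Class 3 Waiver is held), but is itself disapplied by (j): (j) operates against (i): the coverage ratio is 9%, meeting the 8% threshold. Exception (a) stands.
Exception (b) fails — the seller operates through a limited company.
Exception (c) does not apply: assessed value is $258,500, not below $230,500.
Exception (d): the prepared meals are home-kitchen produced; all sales are at a certified farmers' market — every condition holds. But applying paragraph (m): (m) applies — the qualifying period is 255 days, below the 260 days limit. (d) is therefore removed.

No — exception (a) applies; Marcus is not required to hold a vendor licence.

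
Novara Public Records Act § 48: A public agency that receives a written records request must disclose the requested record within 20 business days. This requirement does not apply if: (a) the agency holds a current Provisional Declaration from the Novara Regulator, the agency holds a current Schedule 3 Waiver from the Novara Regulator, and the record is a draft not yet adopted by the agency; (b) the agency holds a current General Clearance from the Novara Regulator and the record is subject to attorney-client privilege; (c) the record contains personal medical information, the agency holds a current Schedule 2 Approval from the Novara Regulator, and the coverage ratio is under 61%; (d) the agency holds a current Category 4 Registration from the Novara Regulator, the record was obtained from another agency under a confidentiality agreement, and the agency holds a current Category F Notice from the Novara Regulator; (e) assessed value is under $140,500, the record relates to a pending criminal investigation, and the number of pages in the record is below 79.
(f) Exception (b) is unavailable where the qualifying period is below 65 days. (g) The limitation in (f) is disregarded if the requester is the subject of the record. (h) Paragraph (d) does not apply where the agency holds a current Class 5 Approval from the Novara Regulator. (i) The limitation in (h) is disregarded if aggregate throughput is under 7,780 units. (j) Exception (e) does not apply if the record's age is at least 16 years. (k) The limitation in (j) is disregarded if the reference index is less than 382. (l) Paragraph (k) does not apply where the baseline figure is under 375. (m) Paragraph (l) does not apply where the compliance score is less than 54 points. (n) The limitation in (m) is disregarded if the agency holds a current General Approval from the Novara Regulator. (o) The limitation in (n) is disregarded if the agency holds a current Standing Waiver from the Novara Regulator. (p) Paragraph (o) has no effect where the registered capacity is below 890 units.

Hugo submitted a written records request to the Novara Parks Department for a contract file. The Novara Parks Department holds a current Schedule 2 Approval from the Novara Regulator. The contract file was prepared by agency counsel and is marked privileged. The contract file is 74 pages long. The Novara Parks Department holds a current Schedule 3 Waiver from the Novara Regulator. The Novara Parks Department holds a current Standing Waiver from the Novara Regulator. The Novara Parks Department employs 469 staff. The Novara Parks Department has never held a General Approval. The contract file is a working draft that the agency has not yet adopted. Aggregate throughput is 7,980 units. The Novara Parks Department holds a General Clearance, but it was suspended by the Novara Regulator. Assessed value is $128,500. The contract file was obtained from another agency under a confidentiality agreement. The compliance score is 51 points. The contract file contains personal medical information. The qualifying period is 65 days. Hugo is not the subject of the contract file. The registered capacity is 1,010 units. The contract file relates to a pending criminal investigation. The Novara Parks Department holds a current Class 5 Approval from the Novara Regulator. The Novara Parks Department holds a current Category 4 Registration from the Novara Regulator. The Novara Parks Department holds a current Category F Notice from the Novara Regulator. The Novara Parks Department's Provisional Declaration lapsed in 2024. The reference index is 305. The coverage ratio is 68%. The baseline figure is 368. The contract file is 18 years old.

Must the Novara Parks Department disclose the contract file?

Exception (a) fails — no current Provisional Declaration is held.
Exception (b) does not apply: no current General Clearance is held.
Exception (c) fails — the coverage ratio is 68%, not under 61%.
Exception (d): a current Category 4 Registration is held; the contract file was obtained under a confidentiality agreement; a current Category F Notice is held — every condition holds. Turning to paragraphs (h)–(i): (h) is engaged — a current Class 5 Approval is held. (i), which would lift (h), does not operate here — aggregate throughput is 7,980 units, not under 7,780 units. So (d) is unavailable.
Exception (e): assessed value is $128,500, under the $140,500 limit; the contract file relates to a pending investigation; the number of pages in the record is 74, below the 79 limit — every condition holds. As to paragraphs (j)–(p): (j) operates (the record's age is 18 years, meeting the 16 years threshold), but is itself disapplied by (k): (k) operates against (j): the reference index is 305, less than the 382 limit. (l) would limit (k) — the baseline figure is 368, under the 375 limit — but (m) sets (l) aside: (m) applies — the compliance score is 51 points, less than the 54 points limit. (n) does not operate here (no current General Approval is held), so (m) stands. (e) remains available.

No — exception (e) applies; the Novara Parks Department is not required to disclose the contract file.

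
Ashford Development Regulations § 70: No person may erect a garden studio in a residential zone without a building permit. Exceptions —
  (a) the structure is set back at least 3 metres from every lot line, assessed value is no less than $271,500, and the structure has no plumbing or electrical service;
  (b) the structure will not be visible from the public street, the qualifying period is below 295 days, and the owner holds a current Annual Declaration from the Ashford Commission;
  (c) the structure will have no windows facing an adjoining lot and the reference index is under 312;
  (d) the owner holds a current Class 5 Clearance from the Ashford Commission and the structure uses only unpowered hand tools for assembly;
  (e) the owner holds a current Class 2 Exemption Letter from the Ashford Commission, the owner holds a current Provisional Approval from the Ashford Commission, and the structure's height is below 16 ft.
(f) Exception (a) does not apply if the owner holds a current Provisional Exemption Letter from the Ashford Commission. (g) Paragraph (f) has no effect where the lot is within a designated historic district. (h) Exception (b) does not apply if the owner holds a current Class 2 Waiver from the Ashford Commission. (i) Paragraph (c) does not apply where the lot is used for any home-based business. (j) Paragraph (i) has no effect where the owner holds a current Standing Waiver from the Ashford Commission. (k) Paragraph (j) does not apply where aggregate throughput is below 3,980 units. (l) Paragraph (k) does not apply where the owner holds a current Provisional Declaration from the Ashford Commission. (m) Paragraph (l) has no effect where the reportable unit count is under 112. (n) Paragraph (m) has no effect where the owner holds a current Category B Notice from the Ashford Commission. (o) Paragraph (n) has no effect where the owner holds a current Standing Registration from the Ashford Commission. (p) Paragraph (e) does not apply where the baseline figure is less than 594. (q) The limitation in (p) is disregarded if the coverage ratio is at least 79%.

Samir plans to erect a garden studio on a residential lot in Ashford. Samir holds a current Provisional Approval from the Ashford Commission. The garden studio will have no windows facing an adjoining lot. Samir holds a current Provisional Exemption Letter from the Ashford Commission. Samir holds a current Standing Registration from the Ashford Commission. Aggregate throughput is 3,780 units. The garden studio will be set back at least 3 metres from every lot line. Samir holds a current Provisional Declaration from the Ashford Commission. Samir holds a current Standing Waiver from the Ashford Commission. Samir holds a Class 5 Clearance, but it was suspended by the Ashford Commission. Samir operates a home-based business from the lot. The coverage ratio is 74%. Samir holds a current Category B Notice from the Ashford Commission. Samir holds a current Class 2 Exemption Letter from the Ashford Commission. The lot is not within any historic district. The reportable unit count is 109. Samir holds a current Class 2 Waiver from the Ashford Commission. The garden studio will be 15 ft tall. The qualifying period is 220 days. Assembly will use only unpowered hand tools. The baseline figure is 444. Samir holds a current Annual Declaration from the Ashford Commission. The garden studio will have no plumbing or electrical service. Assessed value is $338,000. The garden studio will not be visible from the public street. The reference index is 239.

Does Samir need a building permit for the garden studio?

Exception (a): the setback is at least 3 m on every side; assessed value is $338,000, meeting the $271,500 threshold; there is no plumbing or electrical service — every condition holds. But applying paragraphs (f)–(g): (f) operates — a current Provisional Exemption Letter is held. (g), which would lift (f), is not engaged — the lot is not in a historic district. Exception (a) does not apply.
Exception (b) is satisfied on its face — the structure will not be visible from the street; the qualifying period is 220 days, below the 295 days limit; a current Annual Declaration is held. But applying paragraph (h): (h) is engaged — a current Class 2 Waiver is held. So (b) is unavailable.
Exception (c)'s conditions are all satisfied: no windows face an adjoining lot; the reference index is 239, under the 312 limit. But: (i) operates against (c): a home-based business operates on the lot. (j) is engaged (a current Standing Waiver is held), but is itself disapplied by (k): (k) operates against (j): aggregate throughput is 3,780 units, below the 3,980 units limit. (l) is triggered (a current Provisional Declaration is held), but is displaced by (m): (m) applies — the reportable unit count is 109, under the 112 limit. (n) would limit (m) — a current Category B Notice is held — but (o) sets (n) aside: (o) applies — a current Standing Registration is held. Exception (c) does not apply.
Exception (d) requires that the owner holds a current Class 5 Clearance from the Ashford Commission; but the Class 5 Clearance is not current, so (d) is unavailable.
Exception (e): a current Class 2 Exemption Letter is held; a current Provisional Approval is held; the structure's height is 15 ft, below the 16 ft limit — every condition holds. However, paragraphs (p)–(q) must be considered: (p) operates against (e): the baseline figure is 444, less than the 594 limit. (q) does not operate here (the coverage ratio is 74%, short of 79%), so (p) stands. (e) is therefore removed.
Every exception is unavailable, so the rule governs.

Yes — Samir must obtain a building permit.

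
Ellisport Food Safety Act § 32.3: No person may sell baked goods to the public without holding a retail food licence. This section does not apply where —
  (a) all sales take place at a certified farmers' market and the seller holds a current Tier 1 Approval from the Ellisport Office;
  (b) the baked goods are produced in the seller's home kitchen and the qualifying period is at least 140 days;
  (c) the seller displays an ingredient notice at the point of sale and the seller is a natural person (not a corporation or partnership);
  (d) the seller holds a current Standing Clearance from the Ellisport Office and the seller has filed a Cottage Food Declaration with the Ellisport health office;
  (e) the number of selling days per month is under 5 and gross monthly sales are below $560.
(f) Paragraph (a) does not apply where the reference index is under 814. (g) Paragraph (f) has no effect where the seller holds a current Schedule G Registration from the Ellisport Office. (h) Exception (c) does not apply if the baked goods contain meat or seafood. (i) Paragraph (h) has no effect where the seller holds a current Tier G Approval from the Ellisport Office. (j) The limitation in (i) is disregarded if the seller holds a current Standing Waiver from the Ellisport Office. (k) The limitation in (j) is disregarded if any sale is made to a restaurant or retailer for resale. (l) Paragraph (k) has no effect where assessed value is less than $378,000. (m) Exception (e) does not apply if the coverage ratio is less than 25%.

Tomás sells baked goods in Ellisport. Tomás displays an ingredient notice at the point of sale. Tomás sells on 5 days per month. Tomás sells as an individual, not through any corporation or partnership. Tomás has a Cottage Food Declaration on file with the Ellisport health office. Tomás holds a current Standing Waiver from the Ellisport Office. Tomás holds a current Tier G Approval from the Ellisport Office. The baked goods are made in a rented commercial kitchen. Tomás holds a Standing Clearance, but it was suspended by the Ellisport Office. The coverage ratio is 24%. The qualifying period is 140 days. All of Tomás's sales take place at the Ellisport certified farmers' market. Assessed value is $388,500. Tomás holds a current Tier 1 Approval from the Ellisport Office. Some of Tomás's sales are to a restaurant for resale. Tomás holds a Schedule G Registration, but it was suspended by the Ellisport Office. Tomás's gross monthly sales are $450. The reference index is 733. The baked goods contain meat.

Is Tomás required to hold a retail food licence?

Exception (a) is satisfied on its face — all sales are at a certified farmers' market; a current Tier 1 Approval is held. But: (f) operates against (a): the reference index is 733, under the 814 limit. (g) is not engaged (the Schedule G Registration is not current), so (f) stands. So (a) is unavailable.
Exception (b) does not apply: the baked goods are made in a commercial kitchen, not a home kitchen.
Exception (c): an ingredient notice is displayed; the seller is a natural person — every condition holds. As to paragraphs (h)–(l): (h) would limit (c) — the baked goods contain meat — but (i) sets (h) aside: (i) operates against (h): a current Tier G Approval is held. (j) operates (a current Standing Waiver is held), but is set aside by (k): (k) operates against (j): some sales are to a restaurant for resale. (l), which would lift (k), does not operate here — assessed value is $388,500, not less than $378,000. So (c) applies.
Exception (d) does not apply: there is no Standing Clearance in force.
Exception (e) fails — the number of selling days per month is 5, not under 5.

No — exception (c) applies; Tomás is not required to hold a retail food licence.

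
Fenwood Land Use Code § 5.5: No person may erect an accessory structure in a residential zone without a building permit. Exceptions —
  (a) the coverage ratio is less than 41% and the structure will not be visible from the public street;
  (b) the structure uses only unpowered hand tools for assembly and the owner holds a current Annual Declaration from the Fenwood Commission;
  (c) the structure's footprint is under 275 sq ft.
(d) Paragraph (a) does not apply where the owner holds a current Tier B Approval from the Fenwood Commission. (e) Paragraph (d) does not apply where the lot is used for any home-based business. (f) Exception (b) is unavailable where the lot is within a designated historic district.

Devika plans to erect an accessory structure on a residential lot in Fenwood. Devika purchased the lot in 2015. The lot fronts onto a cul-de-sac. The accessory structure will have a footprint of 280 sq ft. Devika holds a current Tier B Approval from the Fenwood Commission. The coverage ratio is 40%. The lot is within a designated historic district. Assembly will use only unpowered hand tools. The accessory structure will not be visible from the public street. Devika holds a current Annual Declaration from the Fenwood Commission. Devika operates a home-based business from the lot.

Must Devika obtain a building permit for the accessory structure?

No — exception (a) applies; Devika does not need a building permit.

All of (a)'s requirements are met (the coverage ratio is 40%, less than the 41% limit; the structure will not be visible from the street). Under paragraphs (d)–(e): (d) would limit (a) — a current Tier B Approval is held — but (e) sets (d) aside: (e) is triggered — a home-based business operates on the lot. So (a) applies.
All of (b)'s requirements are met (assembly uses only hand tools; a current Annual Declaration is held). But applying paragraph (f): (f) is triggered — the lot is in a historic district. (b) is therefore removed.
Exception (c) does not apply: the structure's footprint is 280 sq ft, not under 275 sq ft.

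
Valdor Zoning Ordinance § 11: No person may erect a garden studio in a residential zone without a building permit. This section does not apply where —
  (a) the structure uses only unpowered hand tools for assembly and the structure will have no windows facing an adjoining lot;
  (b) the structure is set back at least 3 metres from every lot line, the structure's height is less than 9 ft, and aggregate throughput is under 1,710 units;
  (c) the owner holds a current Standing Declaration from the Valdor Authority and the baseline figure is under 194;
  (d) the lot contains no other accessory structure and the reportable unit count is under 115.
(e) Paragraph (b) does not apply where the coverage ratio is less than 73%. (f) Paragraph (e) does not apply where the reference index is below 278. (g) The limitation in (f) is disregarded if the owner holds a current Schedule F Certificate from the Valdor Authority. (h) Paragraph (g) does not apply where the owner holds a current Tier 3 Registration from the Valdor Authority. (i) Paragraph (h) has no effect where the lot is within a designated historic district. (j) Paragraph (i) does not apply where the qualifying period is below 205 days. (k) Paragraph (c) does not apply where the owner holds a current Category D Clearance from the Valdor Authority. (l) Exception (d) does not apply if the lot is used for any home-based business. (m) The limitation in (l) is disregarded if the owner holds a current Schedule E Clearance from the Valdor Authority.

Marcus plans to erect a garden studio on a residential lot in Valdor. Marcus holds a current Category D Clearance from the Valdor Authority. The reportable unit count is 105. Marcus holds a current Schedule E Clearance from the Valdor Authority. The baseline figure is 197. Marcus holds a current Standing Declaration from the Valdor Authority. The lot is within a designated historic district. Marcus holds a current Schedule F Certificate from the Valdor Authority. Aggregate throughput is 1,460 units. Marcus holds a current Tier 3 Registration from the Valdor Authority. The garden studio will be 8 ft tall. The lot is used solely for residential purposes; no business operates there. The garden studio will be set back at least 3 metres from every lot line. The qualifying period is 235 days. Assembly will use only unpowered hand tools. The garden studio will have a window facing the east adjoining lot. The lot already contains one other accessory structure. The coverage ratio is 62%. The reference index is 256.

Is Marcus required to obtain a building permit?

Exception (a) does not apply: a window faces an adjoining lot.
Exception (b)'s conditions are all satisfied: the setback is at least 3 m on every side; the structure's height is 8 ft, less than the 9 ft limit; aggregate throughput is 1,460 units, under the 1,710 units limit. But: (e) operates against (b): the coverage ratio is 62%, less than the 73% limit. (f) would limit (e) — the reference index is 256, below the 278 limit — but (g) sets (f) aside: (g) applies — a current Schedule F Certificate is held. (h) would limit (g) — a current Tier 3 Registration is held — but (i) sets (h) aside: (i) is triggered — the lot is in a historic district. (j), which would lift (i), is not engaged — the qualifying period is 235 days, not below 205 days. So (b) is unavailable.
Exception (c) requires that the baseline figure is under 194; but the baseline figure is 197, not under 194, so (c) is unavailable.
Exception (d) requires that the lot contains no other accessory structure; but the lot already has another accessory structure, so (d) is unavailable.
No exception displaces § 11.

Yes — Marcus must obtain a building permit.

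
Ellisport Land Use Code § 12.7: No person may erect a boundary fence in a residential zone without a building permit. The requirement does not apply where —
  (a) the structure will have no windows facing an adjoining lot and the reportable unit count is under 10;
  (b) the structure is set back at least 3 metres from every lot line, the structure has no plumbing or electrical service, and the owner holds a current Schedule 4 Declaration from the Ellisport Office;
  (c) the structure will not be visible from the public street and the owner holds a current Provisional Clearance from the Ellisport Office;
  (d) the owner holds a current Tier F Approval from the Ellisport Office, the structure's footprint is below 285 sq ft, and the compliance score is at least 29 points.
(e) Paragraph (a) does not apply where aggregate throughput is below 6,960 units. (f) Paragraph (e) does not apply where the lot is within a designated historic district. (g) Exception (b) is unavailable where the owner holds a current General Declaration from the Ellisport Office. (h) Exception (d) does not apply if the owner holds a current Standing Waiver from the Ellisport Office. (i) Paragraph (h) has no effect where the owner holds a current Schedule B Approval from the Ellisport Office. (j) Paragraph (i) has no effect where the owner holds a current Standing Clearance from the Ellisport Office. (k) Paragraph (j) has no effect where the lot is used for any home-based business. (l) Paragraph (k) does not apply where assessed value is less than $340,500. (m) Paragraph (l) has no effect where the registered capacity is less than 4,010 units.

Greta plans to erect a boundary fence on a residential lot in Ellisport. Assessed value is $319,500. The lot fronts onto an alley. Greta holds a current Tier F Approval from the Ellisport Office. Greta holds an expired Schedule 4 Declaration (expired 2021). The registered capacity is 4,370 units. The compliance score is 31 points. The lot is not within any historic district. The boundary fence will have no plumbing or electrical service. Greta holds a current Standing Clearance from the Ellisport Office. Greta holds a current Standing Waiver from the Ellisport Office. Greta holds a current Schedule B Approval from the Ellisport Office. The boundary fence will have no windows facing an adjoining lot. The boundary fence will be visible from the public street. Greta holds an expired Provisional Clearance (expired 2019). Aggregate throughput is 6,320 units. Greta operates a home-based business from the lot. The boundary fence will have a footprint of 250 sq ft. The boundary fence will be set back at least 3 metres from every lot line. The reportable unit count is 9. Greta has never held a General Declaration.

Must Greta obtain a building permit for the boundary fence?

Exception (a): no windows face an adjoining lot; the reportable unit count is 9, under the 10 limit — every condition holds. Turning to paragraphs (e)–(f): (e) operates against (a): aggregate throughput is 6,320 units, below the 6,960 units limit. (f), which would lift (e), does not operate here — the lot is not in a historic district. Exception (a) does not apply.
Exception (b) does not apply: no current Schedule 4 Declaration is held.
Exception (c) does not apply: the structure will be visible from the street.
Exception (d) is satisfied on its face — a current Tier F Approval is held; the structure's footprint is 250 sq ft, below the 285 sq ft limit; the compliance score is 31 points, meeting the 29 points threshold. But applying paragraphs (h)–(m): (h) operates against (d): a current Standing Waiver is held. (i) would limit (h) — a current Schedule B Approval is held — but (j) sets (i) aside: (j) operates against (i): a current Standing Clearance is held. (k) would limit (j) — a home-based business operates on the lot — but (l) sets (k) aside: (l) operates against (k): assessed value is $319,500, less than the $340,500 limit. (m), which would lift (l), does not operate here — the registered capacity is 4,370 units, not less than 4,010 units. Exception (d) does not apply.
No exception applies. The general rule governs.

Yes — Greta must obtain a building permit.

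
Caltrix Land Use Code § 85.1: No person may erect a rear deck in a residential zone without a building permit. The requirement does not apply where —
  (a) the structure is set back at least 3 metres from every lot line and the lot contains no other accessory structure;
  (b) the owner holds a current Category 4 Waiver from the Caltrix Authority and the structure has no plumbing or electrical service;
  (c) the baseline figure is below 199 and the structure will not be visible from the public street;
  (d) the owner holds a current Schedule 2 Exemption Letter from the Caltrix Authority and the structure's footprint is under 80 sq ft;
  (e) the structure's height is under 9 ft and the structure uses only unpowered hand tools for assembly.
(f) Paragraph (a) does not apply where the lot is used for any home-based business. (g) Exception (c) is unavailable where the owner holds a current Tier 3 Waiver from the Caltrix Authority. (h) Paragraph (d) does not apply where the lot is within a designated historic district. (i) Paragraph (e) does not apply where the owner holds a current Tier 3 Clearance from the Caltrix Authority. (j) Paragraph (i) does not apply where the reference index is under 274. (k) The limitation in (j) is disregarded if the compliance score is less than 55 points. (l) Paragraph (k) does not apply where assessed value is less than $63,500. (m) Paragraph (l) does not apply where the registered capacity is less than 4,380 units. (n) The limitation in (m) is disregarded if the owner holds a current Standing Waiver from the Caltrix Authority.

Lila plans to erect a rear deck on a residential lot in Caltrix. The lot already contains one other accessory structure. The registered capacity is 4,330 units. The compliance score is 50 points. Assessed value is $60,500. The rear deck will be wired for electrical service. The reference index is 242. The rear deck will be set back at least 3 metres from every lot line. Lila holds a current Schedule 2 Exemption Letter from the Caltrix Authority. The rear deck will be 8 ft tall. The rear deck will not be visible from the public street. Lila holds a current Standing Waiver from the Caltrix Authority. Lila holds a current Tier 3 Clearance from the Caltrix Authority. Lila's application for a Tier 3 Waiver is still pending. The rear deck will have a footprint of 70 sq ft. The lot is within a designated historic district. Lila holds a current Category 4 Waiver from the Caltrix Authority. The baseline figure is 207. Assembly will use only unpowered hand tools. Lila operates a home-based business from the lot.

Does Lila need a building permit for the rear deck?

Exception (a) fails — the lot already has another accessory structure.
Exception (b) requires that the structure has no plumbing or electrical service; but electrical service is planned, so (b) is unavailable.
Exception (c) does not apply: the baseline figure is 207, not below 199.
Exception (d)'s conditions are all satisfied: a current Schedule 2 Exemption Letter is held; the structure's footprint is 70 sq ft, under the 80 sq ft limit. However, paragraph (h) must be considered: (h) operates against (d): the lot is in a historic district. Exception (d) does not apply.
Exception (e)'s conditions are all satisfied: the structure's height is 8 ft, under the 9 ft limit; assembly uses only hand tools. Under paragraphs (i)–(n): (i) would limit (e) — a current Tier 3 Clearance is held — but (j) sets (i) aside: (j) is triggered — the reference index is 242, under the 274 limit. (k) applies (the compliance score is 50 points, less than the 55 points limit), but yields to (l): (l) operates — assessed value is $60,500, less than the $63,500 limit. (m) would limit (l) — the registered capacity is 4,330 units, less than the 4,380 units limit — but (n) sets (m) aside: (n) operates against (m): a current Standing Waiver is held. So (e) applies.

No — exception (e) applies; Lila does not need a building permit.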